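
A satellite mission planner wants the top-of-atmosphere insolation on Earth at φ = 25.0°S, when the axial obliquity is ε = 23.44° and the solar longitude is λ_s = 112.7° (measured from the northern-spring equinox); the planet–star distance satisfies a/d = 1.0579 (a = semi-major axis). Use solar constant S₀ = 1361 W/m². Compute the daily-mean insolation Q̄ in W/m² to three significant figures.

Q̄ ≈ 298 W/m²

Solar declination: sin δ = sin ε · sin λ_s = sin 23.44° × sin 112.7° = 0.36698, so δ = +21.529°.
cos H₀ = −tan(-25.0°) tan(+21.529°) = 0.1840, H₀ = 1.3858 rad.
Bracket: H₀ sin φ sin δ + cos φ cos δ sin H₀ = 1.3858×-0.42262×0.36698 + 0.90631×0.93023×0.98293 = -0.214928 + 0.828685 = 0.613757.
Inverse-square distance factor (a/d)² = 1.0579² = 1.119152.
Q̄ = (S₀/π) × 1.119152 × [bracket] = (1361/π) × 1.119152 × 0.613757 = 297.6 W/m².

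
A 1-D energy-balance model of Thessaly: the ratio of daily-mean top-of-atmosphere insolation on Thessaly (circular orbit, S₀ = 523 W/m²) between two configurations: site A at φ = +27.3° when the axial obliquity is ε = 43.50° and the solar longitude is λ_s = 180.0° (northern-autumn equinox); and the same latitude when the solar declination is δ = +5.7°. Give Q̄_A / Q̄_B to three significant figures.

— Configuration A (φ=+27.3°):
Solar declination: sin δ = sin ε · sin λ_s = sin 43.50° × sin 180.0° = 0.00000, so δ = +0.000°.
cos H₀ = −tan(+27.3°) tan(+0.000°) = -0.0000, H₀ = 1.5708 rad.
Bracket: H₀ sin φ sin δ + cos φ cos δ sin H₀ = 1.5708×0.45865×0.00000 + 0.88862×1.00000×1.00000 = 0.000000 + 0.888620 = 0.888620.
Q̄ = (S₀/π) × [bracket] = (523/π) × 0.888620 = 147.93 W/m².
— Configuration B (φ=+27.3°):
cos H₀ = −tan(+27.3°) tan(+5.700°) = -0.0515, H₀ = 1.6223 rad.
Bracket: H₀ sin φ sin δ + cos φ cos δ sin H₀ = 1.6223×0.45865×0.09932 + 0.88862×0.99506×0.99867 = 0.073901 + 0.883054 = 0.956955.
Q̄ = (S₀/π) × [bracket] = (523/π) × 0.956955 = 159.31 W/m².
Ratio Q̄_A / Q̄_B = 147.93 / 159.31 = 0.9286.

Q̄_A / Q̄_B ≈ 0.929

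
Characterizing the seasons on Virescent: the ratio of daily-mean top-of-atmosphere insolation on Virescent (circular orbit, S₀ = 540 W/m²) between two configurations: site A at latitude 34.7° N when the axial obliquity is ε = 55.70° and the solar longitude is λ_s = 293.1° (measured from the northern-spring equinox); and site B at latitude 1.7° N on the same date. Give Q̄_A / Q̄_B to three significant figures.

— Configuration A (φ=+34.7°):
Solar declination: sin δ = sin ε · sin λ_s = sin 55.70° × sin 293.1° = -0.75986, so δ = -49.452°.
cos H₀ = −tan(+34.7°) tan(-49.452°) = 0.8094, H₀ = 0.6277 rad.
Bracket: H₀ sin φ sin δ + cos φ cos δ sin H₀ = 0.6277×0.56928×-0.75986 + 0.82214×0.65008×0.58731 = -0.271526 + 0.313892 = 0.042366.
Q̄ = (S₀/π) × [bracket] = (540/π) × 0.042366 = 7.2822 W/m².
— Configuration B (φ=+1.7°):
cos H₀ = −tan(+1.7°) tan(-49.452°) = 0.0347, H₀ = 1.5361 rad.
Bracket: H₀ sin φ sin δ + cos φ cos δ sin H₀ = 1.5361×0.02967×-0.75986 + 0.99956×0.65008×0.99940 = -0.034631 + 0.649404 = 0.614773.
Q̄ = (S₀/π) × [bracket] = (540/π) × 0.614773 = 105.67 W/m².
Ratio Q̄_A / Q̄_B = 7.2822 / 105.67 = 0.06891.

Q̄_A / Q̄_B ≈ 0.0689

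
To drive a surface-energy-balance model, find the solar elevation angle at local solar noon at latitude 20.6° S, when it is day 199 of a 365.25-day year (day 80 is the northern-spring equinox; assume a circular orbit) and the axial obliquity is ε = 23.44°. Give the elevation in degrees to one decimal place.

48.7°

Solar longitude: λ_s = 360° × (199 − 80)/365.25 = 117.290°.
sin δ = sin 23.44° × sin 117.290° = 0.35352, so δ = +20.702°.
At local noon the hour angle is zero, so the zenith angle equals |φ − δ| = |-20.6° − (+20.702°)| = 41.302°.
Elevation = 90° − 41.302° = 48.7°.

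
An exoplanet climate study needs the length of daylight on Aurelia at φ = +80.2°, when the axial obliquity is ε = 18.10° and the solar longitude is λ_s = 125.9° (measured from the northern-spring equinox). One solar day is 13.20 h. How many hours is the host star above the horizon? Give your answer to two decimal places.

13.20 h

Solar declination: sin δ = sin ε · sin λ_s = sin 18.10° × sin 125.9° = 0.25166, so δ = +14.576°.
Sunrise equation: cos H₀ = −tan φ · tan δ = -1.5054 ≤ −1, so the host star never sets (polar day) and H₀ = π.
Daylight = 2H₀/(2π) × 13.20 h = (3.1416/π) × 13.20 = 13.20 h.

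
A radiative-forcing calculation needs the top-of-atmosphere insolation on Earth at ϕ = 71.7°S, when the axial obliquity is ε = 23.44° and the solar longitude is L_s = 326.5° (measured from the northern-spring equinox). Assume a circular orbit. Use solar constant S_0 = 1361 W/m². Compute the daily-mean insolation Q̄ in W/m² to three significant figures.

Solar declination: sin δ = sin ε · sin L_s = sin 23.44° × sin 326.5° = -0.21955, so δ = -12.683°.
cos h₀ = −tan(-71.7°) tan(-12.683°) = -0.6805, h₀ = 2.3192 rad.
Bracket: h₀ sin ϕ sin δ + cos ϕ cos δ sin h₀ = 2.3192×-0.94943×-0.21955 + 0.31399×0.97560×0.73277 = 0.483431 + 0.224468 = 0.707899.
Q̄ = (S_0/π) × [bracket] = (1361/π) × 0.707899 = 306.7 W/m².

Q̄ ≈ 307 W/m²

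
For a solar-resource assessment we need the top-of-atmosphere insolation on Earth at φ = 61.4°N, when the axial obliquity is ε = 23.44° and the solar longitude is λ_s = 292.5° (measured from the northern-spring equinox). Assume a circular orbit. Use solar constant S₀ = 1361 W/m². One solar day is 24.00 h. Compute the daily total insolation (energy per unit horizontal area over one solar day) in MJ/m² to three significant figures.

Solar declination: sin δ = sin ε · sin λ_s = sin 23.44° × sin 292.5° = -0.36751, so δ = -21.562°.
cos H₀ = −tan(+61.4°) tan(-21.562°) = 0.7248, H₀ = 0.7601 rad.
Bracket: H₀ sin φ sin δ + cos φ cos δ sin H₀ = 0.7601×0.87798×-0.36751 + 0.47869×0.93002×0.68898 = -0.245259 + 0.306728 = 0.061469.
Q̄ = (S₀/π) × [bracket] = (1361/π) × 0.061469 = 26.630 W/m².
Daily total = Q̄ × 24.00 h × 3600 s/h = 26.630 × 24.00 × 3600 / 10⁶ = 2.301 MJ/m².

2.30 MJ/m²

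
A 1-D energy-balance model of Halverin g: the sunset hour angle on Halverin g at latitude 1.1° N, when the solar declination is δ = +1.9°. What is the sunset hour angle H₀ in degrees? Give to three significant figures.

H₀ = 90.0°

cos H₀ = −tan φ · tan δ = −tan(+1.1°) × tan(+1.900°) = -0.0006, so H₀ = 1.5714 rad = 90.04°.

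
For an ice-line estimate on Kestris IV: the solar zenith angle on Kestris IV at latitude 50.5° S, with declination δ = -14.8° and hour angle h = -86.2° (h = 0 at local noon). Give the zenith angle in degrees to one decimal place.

θ_z = 76.2°

cos θ_z = sin φ sin δ + cos φ cos δ cos h = 0.197108 + 0.040757 = 0.237865.
θ_z = arccos(0.237865) = 76.2°.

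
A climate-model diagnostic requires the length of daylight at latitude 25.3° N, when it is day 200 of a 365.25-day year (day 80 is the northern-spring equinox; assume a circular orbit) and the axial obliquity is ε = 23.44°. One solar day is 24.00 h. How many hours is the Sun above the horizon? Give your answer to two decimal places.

13.36 h

Solar longitude: λ_s = 360° × (200 − 80)/365.25 = 118.275°.
sin δ = sin 23.44° × sin 118.275° = 0.35033, so δ = +20.507°.
cos H₀ = −tan φ · tan δ = −tan(+25.3°) × tan(+20.507°) = -0.1768, so H₀ = 1.7485 rad = 100.18°.
Daylight = 2H₀/(2π) × 24.00 h = (1.7485/π) × 24.00 = 13.36 h.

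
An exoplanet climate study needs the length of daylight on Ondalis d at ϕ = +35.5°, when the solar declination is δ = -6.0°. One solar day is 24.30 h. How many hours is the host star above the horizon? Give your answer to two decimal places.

11.57 h

cos h₀ = −tan ϕ · tan δ = −tan(+35.5°) × tan(-6.000°) = 0.0750, so h₀ = 1.4958 rad = 85.70°.
Daylight = 2h₀/(2π) × 24.30 h = (1.4958/π) × 24.30 = 11.57 h.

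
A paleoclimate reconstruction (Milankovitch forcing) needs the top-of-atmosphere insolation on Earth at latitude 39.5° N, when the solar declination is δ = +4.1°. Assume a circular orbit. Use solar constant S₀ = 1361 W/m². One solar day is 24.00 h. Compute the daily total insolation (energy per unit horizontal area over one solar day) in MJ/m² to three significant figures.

cos H₀ = −tan(+39.5°) tan(+4.100°) = -0.0591, H₀ = 1.6299 rad.
Bracket: H₀ sin φ sin δ + cos φ cos δ sin H₀ = 1.6299×0.63608×0.07150 + 0.77162×0.99744×0.99825 = 0.074127 + 0.768298 = 0.842425.
Q̄ = (S₀/π) × [bracket] = (1361/π) × 0.842425 = 364.96 W/m².
Daily total = Q̄ × 24.00 h × 3600 s/h = 364.96 × 24.00 × 3600 / 10⁶ = 31.53 MJ/m².

31.5 MJ/m²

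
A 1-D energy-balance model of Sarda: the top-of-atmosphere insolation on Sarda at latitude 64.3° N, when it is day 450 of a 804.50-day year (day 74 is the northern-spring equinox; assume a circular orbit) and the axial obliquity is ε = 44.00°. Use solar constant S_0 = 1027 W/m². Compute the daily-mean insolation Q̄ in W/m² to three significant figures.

Q̄ ≈ 212 W/m²

Solar longitude: L_s = 360° × (450 − 74)/804.50 = 168.254°.
sin δ = sin 44.00° × sin 168.254° = 0.14142, so δ = +8.130°.
cos h₀ = −tan(+64.3°) tan(+8.130°) = -0.2968, h₀ = 1.8722 rad.
Bracket: h₀ sin ϕ sin δ + cos ϕ cos δ sin h₀ = 1.8722×0.90108×0.14142 + 0.43366×0.98995×0.95493 = 0.238576 + 0.409953 = 0.648529.
Q̄ = (S_0/π) × [bracket] = (1027/π) × 0.648529 = 212.0 W/m².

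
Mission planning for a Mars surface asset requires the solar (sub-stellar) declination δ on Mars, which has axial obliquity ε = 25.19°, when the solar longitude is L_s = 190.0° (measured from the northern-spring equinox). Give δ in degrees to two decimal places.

δ = -4.24°

sin δ = sin ε · sin L_s = sin 25.19° × sin 190.0° = -0.073908.
δ = arcsin(-0.073908) = -4.24°.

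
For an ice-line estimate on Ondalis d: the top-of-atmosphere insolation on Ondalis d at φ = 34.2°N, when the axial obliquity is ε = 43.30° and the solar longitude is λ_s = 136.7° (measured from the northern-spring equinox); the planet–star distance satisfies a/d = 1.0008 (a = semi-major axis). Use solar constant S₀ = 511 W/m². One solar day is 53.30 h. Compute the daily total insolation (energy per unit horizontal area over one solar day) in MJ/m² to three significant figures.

37.3 MJ/m²

Solar declination: sin δ = sin ε · sin λ_s = sin 43.30° × sin 136.7° = 0.47035, so δ = +28.057°.
cos H₀ = −tan(+34.2°) tan(+28.057°) = -0.3622, H₀ = 1.9414 rad.
Bracket: H₀ sin φ sin δ + cos φ cos δ sin H₀ = 1.9414×0.56208×0.47035 + 0.82708×0.88248×0.93209 = 0.513256 + 0.680315 = 1.193571.
Inverse-square distance factor (a/d)² = 1.0008² = 1.001601.
Q̄ = (S₀/π) × 1.001601 × [bracket] = (511/π) × 1.001601 × 1.193571 = 194.45 W/m².
Daily total = Q̄ × 53.30 h × 3600 s/h = 194.45 × 53.30 × 3600 / 10⁶ = 37.31 MJ/m².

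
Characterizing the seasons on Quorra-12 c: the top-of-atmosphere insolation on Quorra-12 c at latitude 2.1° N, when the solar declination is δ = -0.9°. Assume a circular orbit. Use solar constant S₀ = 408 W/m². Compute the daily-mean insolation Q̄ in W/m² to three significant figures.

Q̄ ≈ 130 W/m²

cos H₀ = −tan(+2.1°) tan(-0.900°) = 0.0006, H₀ = 1.5702 rad.
Bracket: H₀ sin φ sin δ + cos φ cos δ sin H₀ = 1.5702×0.03664×-0.01571 + 0.99933×0.99988×1.00000 = -0.000904 + 0.999210 = 0.998306.
Q̄ = (S₀/π) × [bracket] = (408/π) × 0.998306 = 129.7 W/m².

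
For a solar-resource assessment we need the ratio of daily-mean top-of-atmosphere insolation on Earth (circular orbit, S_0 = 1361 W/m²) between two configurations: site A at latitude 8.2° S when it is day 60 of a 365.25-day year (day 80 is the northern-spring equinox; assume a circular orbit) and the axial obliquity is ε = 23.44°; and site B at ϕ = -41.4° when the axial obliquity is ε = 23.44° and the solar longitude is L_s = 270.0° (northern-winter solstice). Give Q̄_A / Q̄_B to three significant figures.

Q̄_A / Q̄_B ≈ 0.877

— Configuration A (ϕ=-8.2°):
Solar longitude: L_s = 360° × (60 − 80)/365.25 = -19.713°, i.e. -19.713° + 360° = 340.287°.
sin δ = sin 23.44° × sin 340.287° = -0.13417, so δ = -7.711°.
cos h₀ = −tan(-8.2°) tan(-7.711°) = -0.0195, h₀ = 1.5903 rad.
Bracket: h₀ sin ϕ sin δ + cos ϕ cos δ sin h₀ = 1.5903×-0.14263×-0.13417 + 0.98978×0.99096×0.99981 = 0.030433 + 0.980646 = 1.011079.
Q̄ = (S_0/π) × [bracket] = (1361/π) × 1.011079 = 438.02 W/m².
— Configuration B (ϕ=-41.4°):
Solar declination: sin δ = sin ε · sin L_s = sin 23.44° × sin 270.0° = -0.39779, so δ = -23.440°.
cos h₀ = −tan(-41.4°) tan(-23.440°) = -0.3822, h₀ = 1.9630 rad.
Bracket: h₀ sin ϕ sin δ + cos ϕ cos δ sin h₀ = 1.9630×-0.66131×-0.39779 + 0.75011×0.91748×0.92406 = 0.516392 + 0.635948 = 1.152340.
Q̄ = (S_0/π) × [bracket] = (1361/π) × 1.152340 = 499.22 W/m².
Ratio Q̄_A / Q̄_B = 438.02 / 499.22 = 0.8774.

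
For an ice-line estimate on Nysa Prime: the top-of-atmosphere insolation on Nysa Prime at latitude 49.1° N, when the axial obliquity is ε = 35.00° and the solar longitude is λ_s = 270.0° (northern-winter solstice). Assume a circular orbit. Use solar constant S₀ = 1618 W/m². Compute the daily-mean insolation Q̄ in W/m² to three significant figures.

Q̄ ≈ 22.1 W/m²

Solar declination: sin δ = sin ε · sin λ_s = sin 35.00° × sin 270.0° = -0.57358, so δ = -35.000°.
cos H₀ = −tan(+49.1°) tan(-35.000°) = 0.8083, H₀ = 0.6295 rad.
Bracket: H₀ sin φ sin δ + cos φ cos δ sin H₀ = 0.6295×0.75585×-0.57358 + 0.65474×0.81915×0.58871 = -0.272914 + 0.315743 = 0.042829.
Q̄ = (S₀/π) × [bracket] = (1618/π) × 0.042829 = 22.06 W/m².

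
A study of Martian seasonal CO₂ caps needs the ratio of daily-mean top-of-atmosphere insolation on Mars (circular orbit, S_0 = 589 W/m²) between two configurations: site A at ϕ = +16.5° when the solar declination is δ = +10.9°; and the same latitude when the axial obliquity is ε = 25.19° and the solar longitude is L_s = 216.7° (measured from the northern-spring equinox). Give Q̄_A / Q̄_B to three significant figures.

Q̄_A / Q̄_B ≈ 1.26

— Configuration A (ϕ=+16.5°):
cos h₀ = −tan(+16.5°) tan(+10.900°) = -0.0570, h₀ = 1.6279 rad.
Bracket: h₀ sin ϕ sin δ + cos ϕ cos δ sin h₀ = 1.6279×0.28402×0.18910 + 0.95882×0.98196×0.99837 = 0.087432 + 0.939988 = 1.027420.
Q̄ = (S_0/π) × [bracket] = (589/π) × 1.027420 = 192.63 W/m².
— Configuration B (ϕ=+16.5°):
Solar declination: sin δ = sin ε · sin L_s = sin 25.19° × sin 216.7° = -0.25436, so δ = -14.736°.
cos h₀ = −tan(+16.5°) tan(-14.736°) = 0.0779, h₀ = 1.4928 rad.
Bracket: h₀ sin ϕ sin δ + cos ϕ cos δ sin h₀ = 1.4928×0.28402×-0.25436 + 0.95882×0.96711×0.99696 = -0.107845 + 0.924465 = 0.816620.
Q̄ = (S_0/π) × [bracket] = (589/π) × 0.816620 = 153.10 W/m².
Ratio Q̄_A / Q̄_B = 192.63 / 153.10 = 1.258.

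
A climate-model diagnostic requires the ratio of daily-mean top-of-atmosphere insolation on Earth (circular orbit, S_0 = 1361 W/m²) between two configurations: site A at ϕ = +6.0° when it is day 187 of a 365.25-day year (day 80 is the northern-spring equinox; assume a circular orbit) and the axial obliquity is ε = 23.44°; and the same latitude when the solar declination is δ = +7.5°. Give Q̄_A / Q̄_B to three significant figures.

Q̄_A / Q̄_B ≈ 0.975

— Configuration A (ϕ=+6.0°):
Solar longitude: L_s = 360° × (187 − 80)/365.25 = 105.462°.
sin δ = sin 23.44° × sin 105.462° = 0.38339, so δ = +22.544°.
cos h₀ = −tan(+6.0°) tan(+22.544°) = -0.0436, h₀ = 1.6144 rad.
Bracket: h₀ sin ϕ sin δ + cos ϕ cos δ sin h₀ = 1.6144×0.10453×0.38339 + 0.99452×0.92359×0.99905 = 0.064698 + 0.917656 = 0.982354.
Q̄ = (S_0/π) × [bracket] = (1361/π) × 0.982354 = 425.58 W/m².
— Configuration B (ϕ=+6.0°):
cos h₀ = −tan(+6.0°) tan(+7.500°) = -0.0138, h₀ = 1.5846 rad.
Bracket: h₀ sin ϕ sin δ + cos ϕ cos δ sin h₀ = 1.5846×0.10453×0.13053 + 0.99452×0.99144×0.99990 = 0.021621 + 0.985908 = 1.007529.
Q̄ = (S_0/π) × [bracket] = (1361/π) × 1.007529 = 436.48 W/m².
Ratio Q̄_A / Q̄_B = 425.58 / 436.48 = 0.9750.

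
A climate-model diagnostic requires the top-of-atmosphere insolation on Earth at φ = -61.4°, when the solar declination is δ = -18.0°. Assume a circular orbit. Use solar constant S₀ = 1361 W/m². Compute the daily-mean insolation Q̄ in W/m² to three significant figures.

cos H₀ = −tan(-61.4°) tan(-18.000°) = -0.5959, H₀ = 2.2092 rad.
Bracket: H₀ sin φ sin δ + cos φ cos δ sin H₀ = 2.2092×-0.87798×-0.30902 + 0.47869×0.95106×0.80303 = 0.599386 + 0.365590 = 0.964976.
Q̄ = (S₀/π) × [bracket] = (1361/π) × 0.964976 = 418.0 W/m².

Q̄ ≈ 418 W/m²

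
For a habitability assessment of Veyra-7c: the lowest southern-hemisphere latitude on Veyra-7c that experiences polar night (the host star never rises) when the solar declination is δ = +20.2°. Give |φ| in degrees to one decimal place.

|φ| = 69.8°

Polar night requires cos H₀ = −tan φ tan δ ≥ 1, i.e. tan φ tan δ ≤ −1.
The boundary is |tan φ| · |tan δ| = 1, so |φ| = 90° − |δ| = 90° − 20.2° = 69.8° in the southern hemisphere.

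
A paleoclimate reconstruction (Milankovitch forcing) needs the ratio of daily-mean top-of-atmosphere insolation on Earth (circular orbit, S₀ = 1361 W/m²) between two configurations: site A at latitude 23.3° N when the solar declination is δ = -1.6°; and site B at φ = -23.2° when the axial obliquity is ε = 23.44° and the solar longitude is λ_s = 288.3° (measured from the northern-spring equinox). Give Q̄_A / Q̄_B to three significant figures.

Q̄_A / Q̄_B ≈ 0.821

— Configuration A (φ=+23.3°):
cos H₀ = −tan(+23.3°) tan(-1.600°) = 0.0120, H₀ = 1.5588 rad.
Bracket: H₀ sin φ sin δ + cos φ cos δ sin H₀ = 1.5588×0.39555×-0.02792 + 0.91845×0.99961×0.99993 = -0.017215 + 0.918028 = 0.900813.
Q̄ = (S₀/π) × [bracket] = (1361/π) × 0.900813 = 390.25 W/m².
— Configuration B (φ=-23.2°):
Solar declination: sin δ = sin ε · sin λ_s = sin 23.44° × sin 288.3° = -0.37767, so δ = -22.189°.
cos H₀ = −tan(-23.2°) tan(-22.189°) = -0.1748, H₀ = 1.7465 rad.
Bracket: H₀ sin φ sin δ + cos φ cos δ sin H₀ = 1.7465×-0.39394×-0.37767 + 0.91914×0.92594×0.98460 = 0.259843 + 0.837962 = 1.097805.
Q̄ = (S₀/π) × [bracket] = (1361/π) × 1.097805 = 475.59 W/m².
Ratio Q̄_A / Q̄_B = 390.25 / 475.59 = 0.8206.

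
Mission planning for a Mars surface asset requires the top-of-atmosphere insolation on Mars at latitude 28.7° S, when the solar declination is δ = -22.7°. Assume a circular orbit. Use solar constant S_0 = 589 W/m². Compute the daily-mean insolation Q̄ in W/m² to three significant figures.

cos h₀ = −tan(-28.7°) tan(-22.700°) = -0.2290, h₀ = 1.8019 rad.
Bracket: h₀ sin ϕ sin δ + cos ϕ cos δ sin h₀ = 1.8019×-0.48022×-0.38591 + 0.87715×0.92254×0.97342 = 0.333931 + 0.787697 = 1.121628.
Q̄ = (S_0/π) × [bracket] = (589/π) × 1.121628 = 210.3 W/m².

Q̄ ≈ 210 W/m²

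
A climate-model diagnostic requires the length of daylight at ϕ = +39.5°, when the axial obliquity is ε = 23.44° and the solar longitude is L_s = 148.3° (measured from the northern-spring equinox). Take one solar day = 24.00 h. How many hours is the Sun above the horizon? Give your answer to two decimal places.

13.35 h

Solar declination: sin δ = sin ε · sin L_s = sin 23.44° × sin 148.3° = 0.20903, so δ = +12.065°.
cos h₀ = −tan ϕ · tan δ = −tan(+39.5°) × tan(+12.065°) = -0.1762, so h₀ = 1.7479 rad = 100.15°.
Daylight = 2h₀/(2π) × 24.00 h = (1.7479/π) × 24.00 = 13.35 h.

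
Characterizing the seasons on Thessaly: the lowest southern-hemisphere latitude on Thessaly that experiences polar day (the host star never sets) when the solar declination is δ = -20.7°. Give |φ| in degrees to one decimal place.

|φ| = 69.3°

Polar day requires cos H₀ = −tan φ tan δ ≤ −1, i.e. tan φ tan δ ≥ 1.
The boundary is |tan φ| · |tan δ| = 1, so |φ| = 90° − |δ| = 90° − 20.7° = 69.3° in the southern hemisphere.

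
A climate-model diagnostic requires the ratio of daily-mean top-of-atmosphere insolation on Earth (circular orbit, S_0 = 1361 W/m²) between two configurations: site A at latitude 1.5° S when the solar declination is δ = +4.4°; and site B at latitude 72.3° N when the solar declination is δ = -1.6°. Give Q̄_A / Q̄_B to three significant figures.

— Configuration A (ϕ=-1.5°):
cos h₀ = −tan(-1.5°) tan(+4.400°) = 0.0020, h₀ = 1.5688 rad.
Bracket: h₀ sin ϕ sin δ + cos ϕ cos δ sin h₀ = 1.5688×-0.02618×0.07672 + 0.99966×0.99705×1.00000 = -0.003151 + 0.996711 = 0.993560.
Q̄ = (S_0/π) × [bracket] = (1361/π) × 0.993560 = 430.43 W/m².
— Configuration B (ϕ=+72.3°):
cos h₀ = −tan(+72.3°) tan(-1.600°) = 0.0875, h₀ = 1.4832 rad.
Bracket: h₀ sin ϕ sin δ + cos ϕ cos δ sin h₀ = 1.4832×0.95266×-0.02792 + 0.30403×0.99961×0.99616 = -0.039451 + 0.302744 = 0.263293.
Q̄ = (S_0/π) × [bracket] = (1361/π) × 0.263293 = 114.06 W/m².
Ratio Q̄_A / Q̄_B = 430.43 / 114.06 = 3.774.

Q̄_A / Q̄_B ≈ 3.77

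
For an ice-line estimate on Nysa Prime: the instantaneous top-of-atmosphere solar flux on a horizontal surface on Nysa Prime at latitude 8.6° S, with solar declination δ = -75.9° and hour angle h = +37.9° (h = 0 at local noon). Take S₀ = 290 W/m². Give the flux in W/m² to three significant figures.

cos θ_z = sin φ sin δ + cos φ cos δ cos h = 0.145030 + 0.190071 = 0.335101.
Flux = S₀ · cos θ_z = 290 × 0.335101 = 97.18 W/m².

97.2 W/m²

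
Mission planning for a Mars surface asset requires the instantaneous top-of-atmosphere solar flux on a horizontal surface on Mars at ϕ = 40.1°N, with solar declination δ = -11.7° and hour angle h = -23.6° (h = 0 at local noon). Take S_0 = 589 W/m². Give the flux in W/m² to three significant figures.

cos θ_z = sin ϕ sin δ + cos ϕ cos δ cos h = -0.130620 + 0.686382 = 0.555762.
Flux = S_0 · cos θ_z = 589 × 0.555762 = 327.3 W/m².

327 W/m²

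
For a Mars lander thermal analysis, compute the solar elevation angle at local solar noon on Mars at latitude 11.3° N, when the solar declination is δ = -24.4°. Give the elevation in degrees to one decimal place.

54.3°

At local noon the hour angle is zero, so the zenith angle equals |φ − δ| = |+11.3° − (-24.400°)| = 35.700°.
Elevation = 90° − 35.700° = 54.3°.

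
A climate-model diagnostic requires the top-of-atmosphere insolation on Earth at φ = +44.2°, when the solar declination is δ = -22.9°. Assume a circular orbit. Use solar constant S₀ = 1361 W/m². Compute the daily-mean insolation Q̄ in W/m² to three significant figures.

cos H₀ = −tan(+44.2°) tan(-22.900°) = 0.4108, H₀ = 1.1475 rad.
Bracket: H₀ sin φ sin δ + cos φ cos δ sin H₀ = 1.1475×0.69717×-0.38912 + 0.71691×0.92119×0.91173 = -0.311297 + 0.602116 = 0.290819.
Q̄ = (S₀/π) × [bracket] = (1361/π) × 0.290819 = 126.0 W/m².

Q̄ ≈ 126 W/m²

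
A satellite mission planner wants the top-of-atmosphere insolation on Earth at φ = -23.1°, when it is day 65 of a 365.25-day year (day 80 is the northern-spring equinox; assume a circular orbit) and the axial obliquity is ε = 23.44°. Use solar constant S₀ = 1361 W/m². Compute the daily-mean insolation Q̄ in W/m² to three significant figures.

Q̄ ≈ 424 W/m²

Solar longitude: λ_s = 360° × (65 − 80)/365.25 = -14.784°, i.e. -14.784° + 360° = 345.216°.
sin δ = sin 23.44° × sin 345.216° = -0.10151, so δ = -5.826°.
cos H₀ = −tan(-23.1°) tan(-5.826°) = -0.0435, H₀ = 1.6143 rad.
Bracket: H₀ sin φ sin δ + cos φ cos δ sin H₀ = 1.6143×-0.39234×-0.10151 + 0.91982×0.99483×0.99905 = 0.064292 + 0.914195 = 0.978487.
Q̄ = (S₀/π) × [bracket] = (1361/π) × 0.978487 = 423.9 W/m².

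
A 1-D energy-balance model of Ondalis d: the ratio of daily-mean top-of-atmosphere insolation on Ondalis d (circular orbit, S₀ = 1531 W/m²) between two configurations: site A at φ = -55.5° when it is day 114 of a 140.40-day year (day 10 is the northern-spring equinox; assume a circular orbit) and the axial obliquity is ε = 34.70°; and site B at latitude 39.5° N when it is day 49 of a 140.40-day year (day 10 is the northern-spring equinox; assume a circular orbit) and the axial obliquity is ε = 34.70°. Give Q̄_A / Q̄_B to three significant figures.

Q̄_A / Q̄_B ≈ 1.13

— Configuration A (φ=-55.5°):
Solar longitude: λ_s = 360° × (114 − 10)/140.40 = 266.667°.
sin δ = sin 34.70° × sin 266.667° = -0.56832, so δ = -34.633°.
cos H₀ = −tan(-55.5°) tan(-34.633°) = -1.0050 ≤ −1 ⇒ polar day, H₀ = π.
Bracket: H₀ sin φ sin δ + cos φ cos δ sin H₀ = 3.1416×-0.82413×-0.56832 + 0.56641×0.82281×0.00000 = 1.471430 + 0.000000 = 1.471430.
Q̄ = (S₀/π) × [bracket] = (1531/π) × 1.471430 = 717.08 W/m².
— Configuration B (φ=+39.5°):
Solar longitude: λ_s = 360° × (49 − 10)/140.40 = 100.000°.
sin δ = sin 34.70° × sin 100.000° = 0.56063, so δ = +34.099°.
cos H₀ = −tan(+39.5°) tan(+34.099°) = -0.5581, H₀ = 2.1629 rad.
Bracket: H₀ sin φ sin δ + cos φ cos δ sin H₀ = 2.1629×0.63608×0.56063 + 0.77162×0.82807×0.82977 = 0.771302 + 0.530186 = 1.301488.
Q̄ = (S₀/π) × [bracket] = (1531/π) × 1.301488 = 634.26 W/m².
Ratio Q̄_A / Q̄_B = 717.08 / 634.26 = 1.131.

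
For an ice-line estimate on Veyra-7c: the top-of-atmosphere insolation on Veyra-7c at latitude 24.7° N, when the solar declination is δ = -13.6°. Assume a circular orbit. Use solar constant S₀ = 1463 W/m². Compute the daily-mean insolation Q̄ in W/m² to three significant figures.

Q̄ ≈ 342 W/m²

cos H₀ = −tan(+24.7°) tan(-13.600°) = 0.1113, H₀ = 1.4593 rad.
Bracket: H₀ sin φ sin δ + cos φ cos δ sin H₀ = 1.4593×0.41787×-0.23514 + 0.90851×0.97196×0.99379 = -0.143388 + 0.877552 = 0.734164.
Q̄ = (S₀/π) × [bracket] = (1463/π) × 0.734164 = 341.9 W/m².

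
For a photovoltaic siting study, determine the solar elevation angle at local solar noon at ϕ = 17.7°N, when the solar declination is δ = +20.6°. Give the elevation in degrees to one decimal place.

At local noon the hour angle is zero, so the zenith angle equals |ϕ − δ| = |+17.7° − (+20.600°)| = 2.900°.
Elevation = 90° − 2.900° = 87.1°.

87.1°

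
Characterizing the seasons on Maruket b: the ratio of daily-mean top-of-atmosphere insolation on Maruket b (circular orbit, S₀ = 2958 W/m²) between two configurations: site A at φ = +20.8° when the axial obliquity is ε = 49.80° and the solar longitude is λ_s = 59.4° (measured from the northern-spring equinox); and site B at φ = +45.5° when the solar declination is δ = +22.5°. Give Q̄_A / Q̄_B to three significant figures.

Q̄_A / Q̄_B ≈ 0.978

— Configuration A (φ=+20.8°):
Solar declination: sin δ = sin ε · sin λ_s = sin 49.80° × sin 59.4° = 0.65743, so δ = +41.104°.
cos H₀ = −tan(+20.8°) tan(+41.104°) = -0.3314, H₀ = 1.9086 rad.
Bracket: H₀ sin φ sin δ + cos φ cos δ sin H₀ = 1.9086×0.35511×0.65743 + 0.93483×0.75351×0.94348 = 0.445582 + 0.664591 = 1.110173.
Q̄ = (S₀/π) × [bracket] = (2958/π) × 1.110173 = 1045.3 W/m².
— Configuration B (φ=+45.5°):
cos H₀ = −tan(+45.5°) tan(+22.500°) = -0.4215, H₀ = 2.0059 rad.
Bracket: H₀ sin φ sin δ + cos φ cos δ sin H₀ = 2.0059×0.71325×0.38268 + 0.70091×0.92388×0.90683 = 0.547503 + 0.587224 = 1.134727.
Q̄ = (S₀/π) × [bracket] = (2958/π) × 1.134727 = 1068.4 W/m².
Ratio Q̄_A / Q̄_B = 1045.3 / 1068.4 = 0.9784.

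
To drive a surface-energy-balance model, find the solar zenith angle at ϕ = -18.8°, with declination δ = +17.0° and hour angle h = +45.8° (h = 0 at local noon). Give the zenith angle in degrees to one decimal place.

cos θ_z = sin ϕ sin δ + cos ϕ cos δ cos h = -0.094221 + 0.631133 = 0.536912.
θ_z = arccos(0.536912) = 57.5°.

θ_z = 57.5°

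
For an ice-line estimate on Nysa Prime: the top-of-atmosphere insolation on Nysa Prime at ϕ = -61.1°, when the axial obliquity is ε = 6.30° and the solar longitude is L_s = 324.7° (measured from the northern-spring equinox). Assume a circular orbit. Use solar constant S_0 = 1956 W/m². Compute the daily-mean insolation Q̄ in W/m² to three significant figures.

Solar declination: sin δ = sin ε · sin L_s = sin 6.30° × sin 324.7° = -0.06341, so δ = -3.636°.
cos h₀ = −tan(-61.1°) tan(-3.636°) = -0.1151, h₀ = 1.6862 rad.
Bracket: h₀ sin ϕ sin δ + cos ϕ cos δ sin h₀ = 1.6862×-0.87546×-0.06341 + 0.48328×0.99799×0.99335 = 0.093606 + 0.479101 = 0.572707.
Q̄ = (S_0/π) × [bracket] = (1956/π) × 0.572707 = 356.6 W/m².

Q̄ ≈ 357 W/m²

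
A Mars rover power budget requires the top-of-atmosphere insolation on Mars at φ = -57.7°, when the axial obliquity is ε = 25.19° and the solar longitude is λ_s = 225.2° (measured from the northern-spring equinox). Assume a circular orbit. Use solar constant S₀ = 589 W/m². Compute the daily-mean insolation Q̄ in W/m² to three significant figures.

Q̄ ≈ 183 W/m²

Solar declination: sin δ = sin ε · sin λ_s = sin 25.19° × sin 225.2° = -0.30201, so δ = -17.578°.
cos H₀ = −tan(-57.7°) tan(-17.578°) = -0.5011, H₀ = 2.0957 rad.
Bracket: H₀ sin φ sin δ + cos φ cos δ sin H₀ = 2.0957×-0.84526×-0.30201 + 0.53435×0.95331×0.86537 = 0.534984 + 0.440821 = 0.975805.
Q̄ = (S₀/π) × [bracket] = (589/π) × 0.975805 = 182.9 W/m².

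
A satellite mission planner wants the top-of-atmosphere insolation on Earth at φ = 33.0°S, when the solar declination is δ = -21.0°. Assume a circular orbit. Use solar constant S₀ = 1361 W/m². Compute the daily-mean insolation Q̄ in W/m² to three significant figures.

Q̄ ≈ 483 W/m²

cos H₀ = −tan(-33.0°) tan(-21.000°) = -0.2493, H₀ = 1.8227 rad.
Bracket: H₀ sin φ sin δ + cos φ cos δ sin H₀ = 1.8227×-0.54464×-0.35837 + 0.83867×0.93358×0.96843 = 0.355759 + 0.758247 = 1.114006.
Q̄ = (S₀/π) × [bracket] = (1361/π) × 1.114006 = 482.6 W/m².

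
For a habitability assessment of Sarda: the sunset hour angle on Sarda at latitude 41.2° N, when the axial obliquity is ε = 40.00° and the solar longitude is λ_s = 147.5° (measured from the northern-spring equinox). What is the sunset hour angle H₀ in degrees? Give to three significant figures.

Solar declination: sin δ = sin ε · sin λ_s = sin 40.00° × sin 147.5° = 0.34537, so δ = +20.204°.
cos H₀ = −tan φ · tan δ = −tan(+41.2°) × tan(+20.204°) = -0.3222, so H₀ = 1.8988 rad = 108.79°.

H₀ = 109°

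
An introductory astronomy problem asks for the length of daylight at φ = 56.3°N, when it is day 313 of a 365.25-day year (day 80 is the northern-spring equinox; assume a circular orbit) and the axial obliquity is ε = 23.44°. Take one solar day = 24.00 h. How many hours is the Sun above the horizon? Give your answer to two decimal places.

8.20 h

Solar longitude: λ_s = 360° × (313 − 80)/365.25 = 229.651°.
sin δ = sin 23.44° × sin 229.651° = -0.30316, so δ = -17.648°.
cos H₀ = −tan φ · tan δ = −tan(+56.3°) × tan(-17.648°) = 0.4770, so H₀ = 1.0735 rad = 61.51°.
Daylight = 2H₀/(2π) × 24.00 h = (1.0735/π) × 24.00 = 8.20 h.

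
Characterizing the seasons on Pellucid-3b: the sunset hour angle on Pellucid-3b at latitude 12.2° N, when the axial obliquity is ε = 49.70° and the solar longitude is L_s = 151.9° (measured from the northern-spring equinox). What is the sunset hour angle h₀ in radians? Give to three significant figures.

Solar declination: sin δ = sin ε · sin L_s = sin 49.70° × sin 151.9° = 0.35923, so δ = +21.053°.
cos h₀ = −tan ϕ · tan δ = −tan(+12.2°) × tan(+21.053°) = -0.0832, so h₀ = 1.6541 rad = 94.77°.

h₀ = 1.65 rad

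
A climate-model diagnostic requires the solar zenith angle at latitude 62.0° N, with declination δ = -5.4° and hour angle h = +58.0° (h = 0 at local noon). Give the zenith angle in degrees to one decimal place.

θ_z = 80.5°

cos θ_z = sin φ sin δ + cos φ cos δ cos h = -0.083093 + 0.247678 = 0.164585.
θ_z = arccos(0.164585) = 80.5°.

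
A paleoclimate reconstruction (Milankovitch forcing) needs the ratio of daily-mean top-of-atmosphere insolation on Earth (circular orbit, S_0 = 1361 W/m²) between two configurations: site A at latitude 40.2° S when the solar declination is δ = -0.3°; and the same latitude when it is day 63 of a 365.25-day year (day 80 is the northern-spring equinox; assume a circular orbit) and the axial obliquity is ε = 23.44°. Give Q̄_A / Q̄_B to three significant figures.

— Configuration A (ϕ=-40.2°):
cos h₀ = −tan(-40.2°) tan(-0.300°) = -0.0044, h₀ = 1.5752 rad.
Bracket: h₀ sin ϕ sin δ + cos ϕ cos δ sin h₀ = 1.5752×-0.64546×-0.00524 + 0.76380×0.99999×0.99999 = 0.005328 + 0.763785 = 0.769113.
Q̄ = (S_0/π) × [bracket] = (1361/π) × 0.769113 = 333.19 W/m².
— Configuration B (ϕ=-40.2°):
Solar longitude: L_s = 360° × (63 − 80)/365.25 = -16.756°, i.e. -16.756° + 360° = 343.244°.
sin δ = sin 23.44° × sin 343.244° = -0.11468, so δ = -6.585°.
cos h₀ = −tan(-40.2°) tan(-6.585°) = -0.0976, h₀ = 1.6685 rad.
Bracket: h₀ sin ϕ sin δ + cos ϕ cos δ sin h₀ = 1.6685×-0.64546×-0.11468 + 0.76380×0.99340×0.99523 = 0.123505 + 0.755140 = 0.878645.
Q̄ = (S_0/π) × [bracket] = (1361/π) × 0.878645 = 380.65 W/m².
Ratio Q̄_A / Q̄_B = 333.19 / 380.65 = 0.8753.

Q̄_A / Q̄_B ≈ 0.875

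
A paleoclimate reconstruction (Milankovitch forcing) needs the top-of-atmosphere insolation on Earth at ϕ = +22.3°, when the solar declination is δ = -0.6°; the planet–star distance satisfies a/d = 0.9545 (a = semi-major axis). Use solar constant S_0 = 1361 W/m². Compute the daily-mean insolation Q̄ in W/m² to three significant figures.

cos h₀ = −tan(+22.3°) tan(-0.600°) = 0.0043, h₀ = 1.5665 rad.
Bracket: h₀ sin ϕ sin δ + cos ϕ cos δ sin h₀ = 1.5665×0.37946×-0.01047 + 0.92521×0.99995×0.99999 = -0.006224 + 0.925154 = 0.918930.
Inverse-square distance factor (a/d)² = 0.9545² = 0.911070.
Q̄ = (S_0/π) × 0.911070 × [bracket] = (1361/π) × 0.911070 × 0.918930 = 362.7 W/m².

Q̄ ≈ 363 W/m²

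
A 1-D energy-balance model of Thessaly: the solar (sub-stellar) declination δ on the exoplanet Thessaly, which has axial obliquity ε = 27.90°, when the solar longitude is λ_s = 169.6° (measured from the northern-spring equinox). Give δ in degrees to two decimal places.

δ = +4.85°

sin δ = sin ε · sin λ_s = sin 27.90° × sin 169.6° = 0.084470.
δ = arcsin(0.084470) = +4.85°.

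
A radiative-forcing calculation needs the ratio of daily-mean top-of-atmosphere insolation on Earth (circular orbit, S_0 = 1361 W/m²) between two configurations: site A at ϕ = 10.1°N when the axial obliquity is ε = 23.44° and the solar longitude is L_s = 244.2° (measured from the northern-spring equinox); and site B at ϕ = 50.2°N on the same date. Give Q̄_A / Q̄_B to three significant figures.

Q̄_A / Q̄_B ≈ 3.58

— Configuration A (ϕ=+10.1°):
Solar declination: sin δ = sin ε · sin L_s = sin 23.44° × sin 244.2° = -0.35814, so δ = -20.986°.
cos h₀ = −tan(+10.1°) tan(-20.986°) = 0.0683, h₀ = 1.5024 rad.
Bracket: h₀ sin ϕ sin δ + cos ϕ cos δ sin h₀ = 1.5024×0.17537×-0.35814 + 0.98450×0.93367×0.99766 = -0.094361 + 0.917047 = 0.822686.
Q̄ = (S_0/π) × [bracket] = (1361/π) × 0.822686 = 356.40 W/m².
— Configuration B (ϕ=+50.2°):
cos h₀ = −tan(+50.2°) tan(-20.986°) = 0.4604, h₀ = 1.0924 rad.
Bracket: h₀ sin ϕ sin δ + cos ϕ cos δ sin h₀ = 1.0924×0.76828×-0.35814 + 0.64011×0.93367×0.88772 = -0.300576 + 0.530547 = 0.229971.
Q̄ = (S_0/π) × [bracket] = (1361/π) × 0.229971 = 99.628 W/m².
Ratio Q̄_A / Q̄_B = 356.40 / 99.628 = 3.577.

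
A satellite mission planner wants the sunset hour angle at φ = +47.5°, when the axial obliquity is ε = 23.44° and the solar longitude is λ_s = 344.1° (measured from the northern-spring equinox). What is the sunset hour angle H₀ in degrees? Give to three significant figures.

H₀ = 83.1°

Solar declination: sin δ = sin ε · sin λ_s = sin 23.44° × sin 344.1° = -0.10898, so δ = -6.256°.
cos H₀ = −tan φ · tan δ = −tan(+47.5°) × tan(-6.256°) = 0.1196, so H₀ = 1.4509 rad = 83.13°.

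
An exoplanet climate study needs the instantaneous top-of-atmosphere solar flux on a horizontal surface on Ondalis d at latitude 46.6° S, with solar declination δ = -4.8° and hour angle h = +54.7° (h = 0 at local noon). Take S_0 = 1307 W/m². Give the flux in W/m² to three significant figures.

597 W/m²

cos θ_z = sin ϕ sin δ + cos ϕ cos δ cos h = 0.060798 + 0.395646 = 0.456444.
Flux = S_0 · cos θ_z = 1307 × 0.456444 = 596.6 W/m².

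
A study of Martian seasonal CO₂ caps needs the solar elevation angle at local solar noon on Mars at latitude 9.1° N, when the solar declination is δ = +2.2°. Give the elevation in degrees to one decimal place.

At local noon the hour angle is zero, so the zenith angle equals |φ − δ| = |+9.1° − (+2.200°)| = 6.900°.
Elevation = 90° − 6.900° = 83.1°.

83.1°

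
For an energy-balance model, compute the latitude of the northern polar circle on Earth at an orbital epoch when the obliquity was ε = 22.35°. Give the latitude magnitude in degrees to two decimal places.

The polar circle is the lowest latitude that experiences at least one full rotation of continuous daylight at the northern-summer solstice; it lies at |φ| = 90° − ε = 90° − 22.35° = 67.65°.

67.65°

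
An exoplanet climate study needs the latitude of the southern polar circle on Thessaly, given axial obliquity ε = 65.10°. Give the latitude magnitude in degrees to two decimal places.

The polar circle is the lowest latitude that experiences at least one full rotation of continuous darkness at the northern-summer solstice; it lies at |φ| = 90° − ε = 90° − 65.10° = 24.90°.

24.90°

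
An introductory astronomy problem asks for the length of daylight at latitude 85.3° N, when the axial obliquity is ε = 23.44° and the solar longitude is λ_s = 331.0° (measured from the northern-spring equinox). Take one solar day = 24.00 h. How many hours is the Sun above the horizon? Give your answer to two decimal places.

0.00 h

Solar declination: sin δ = sin ε · sin λ_s = sin 23.44° × sin 331.0° = -0.19285, so δ = -11.119°.
cos H₀ = −tan φ · tan δ = 2.3906 ≥ 1, so the Sun never rises (polar night) and H₀ = 0.
Daylight = 2H₀/(2π) × 24.00 h = (0.0000/π) × 24.00 = 0.00 h.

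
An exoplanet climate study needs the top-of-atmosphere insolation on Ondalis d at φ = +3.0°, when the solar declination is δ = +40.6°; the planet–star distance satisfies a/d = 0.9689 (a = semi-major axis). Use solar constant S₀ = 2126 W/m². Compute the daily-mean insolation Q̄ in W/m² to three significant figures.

Q̄ ≈ 516 W/m²

cos H₀ = −tan(+3.0°) tan(+40.600°) = -0.0449, H₀ = 1.6157 rad.
Bracket: H₀ sin φ sin δ + cos φ cos δ sin H₀ = 1.6157×0.05234×0.65077 + 0.99863×0.75927×0.99899 = 0.055033 + 0.757464 = 0.812497.
Inverse-square distance factor (a/d)² = 0.9689² = 0.938767.
Q̄ = (S₀/π) × 0.938767 × [bracket] = (2126/π) × 0.938767 × 0.812497 = 516.2 W/m².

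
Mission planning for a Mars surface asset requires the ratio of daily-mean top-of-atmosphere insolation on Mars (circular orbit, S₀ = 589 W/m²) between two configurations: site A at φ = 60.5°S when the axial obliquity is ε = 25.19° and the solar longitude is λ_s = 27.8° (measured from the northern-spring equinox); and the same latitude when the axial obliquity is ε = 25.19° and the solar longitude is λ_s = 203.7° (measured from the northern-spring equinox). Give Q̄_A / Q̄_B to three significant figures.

Q̄_A / Q̄_B ≈ 0.327

— Configuration A (φ=-60.5°):
Solar declination: sin δ = sin ε · sin λ_s = sin 25.19° × sin 27.8° = 0.19850, so δ = +11.449°.
cos H₀ = −tan(-60.5°) tan(+11.449°) = 0.3580, H₀ = 1.2047 rad.
Bracket: H₀ sin φ sin δ + cos φ cos δ sin H₀ = 1.2047×-0.87036×0.19850 + 0.49242×0.98010×0.93373 = -0.208132 + 0.450638 = 0.242506.
Q̄ = (S₀/π) × [bracket] = (589/π) × 0.242506 = 45.466 W/m².
— Configuration B (φ=-60.5°):
Solar declination: sin δ = sin ε · sin λ_s = sin 25.19° × sin 203.7° = -0.17108, so δ = -9.850°.
cos H₀ = −tan(-60.5°) tan(-9.850°) = -0.3069, H₀ = 1.8827 rad.
Bracket: H₀ sin φ sin δ + cos φ cos δ sin H₀ = 1.8827×-0.87036×-0.17108 + 0.49242×0.98526×0.95174 = 0.280336 + 0.461748 = 0.742084.
Q̄ = (S₀/π) × [bracket] = (589/π) × 0.742084 = 139.13 W/m².
Ratio Q̄_A / Q̄_B = 45.466 / 139.13 = 0.3268.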